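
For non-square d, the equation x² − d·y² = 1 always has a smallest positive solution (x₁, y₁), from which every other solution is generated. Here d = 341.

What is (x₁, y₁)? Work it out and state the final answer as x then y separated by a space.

10626551 575460

d=341: √d = [18; 2,6,1,8,2,…,6,2,36] (ℓ=14, even), read p_13/q_13
a_0=18:  p_0=18·1+0=18,  q_0=18·0+1=1
…
a_2=6:  p_2=6·37+18=240,  q_2=6·2+1=13
…
a_4=8:  p_4=8·277+240=2456,  q_4=8·15+13=133
…
a_12=6:  p_12=6·718667+641940=4953942,  q_12=6·38918+34763=268271
a_13=2:  p_13=2·4953942+718667=10626551,  q_13=2·268271+38918=575460
(x₁, y₁) = (10626551, 575460);  10626551² − 341·575460² = 1 ✓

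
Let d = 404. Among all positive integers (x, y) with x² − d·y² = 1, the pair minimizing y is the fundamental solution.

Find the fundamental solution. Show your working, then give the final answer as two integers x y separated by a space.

d=404: √d = [20; 10,40] (ℓ=2, even), read p_1/q_1
k=0  a_k=20  p_k/q_k = 20/1
k=1  a_k=10  p_k/q_k = 201/10
→ (201, 10).  Check: 201²=40401, 404·10²=40400, difference 1.

201 10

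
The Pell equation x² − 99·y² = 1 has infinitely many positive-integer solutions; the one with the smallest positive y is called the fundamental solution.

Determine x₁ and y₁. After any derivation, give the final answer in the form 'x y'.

10 1

d=99: √d = [9; 1,18] (ℓ=2, even), read p_1/q_1
a_0=9:  p_0=9·1+0=9,  q_0=9·0+1=1
a_1=1:  p_1=1·9+1=10,  q_1=1·1+0=1
fundamental: x₁=10, y₁=1  (since 100 − 99·1 = 1)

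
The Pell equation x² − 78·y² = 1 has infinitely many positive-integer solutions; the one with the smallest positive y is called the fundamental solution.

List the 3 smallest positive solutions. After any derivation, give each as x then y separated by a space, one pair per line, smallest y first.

53 6
5617 636
595349 67410

√78 → a₀=8, period (1,4,1,16); ℓ=4 even so k=3
k=0  a_k=8  p_k/q_k = 8/1
…
k=2  a_k=4  p_k/q_k = 44/5
k=3  a_k=1  p_k/q_k = 53/6
(x₁, y₁) = (53, 6);  53² − 78·6² = 1 ✓
k=2:  x_2 = 53·53+78·6·6 = 5617,  y_2 = 53·6+6·53 = 636
k=3:  x_3 = 53·5617+78·6·636 = 595349,  y_3 = 53·636+6·5617 = 67410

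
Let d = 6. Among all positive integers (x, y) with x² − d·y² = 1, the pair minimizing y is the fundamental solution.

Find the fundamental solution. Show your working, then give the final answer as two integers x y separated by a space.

√6 = [2; 2,4, …], period ℓ=2 (even) → k=1
k=0  a_k=2  p_k/q_k = 2/1
k=1  a_k=2  p_k/q_k = 5/2
(x₁, y₁) = (5, 2);  5² − 6·2² = 1 ✓

5 2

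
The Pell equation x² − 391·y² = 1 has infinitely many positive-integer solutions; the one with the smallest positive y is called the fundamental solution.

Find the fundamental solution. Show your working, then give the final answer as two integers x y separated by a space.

d=391: √d = [19; 1,3,2,2,1,…,3,1,38] (ℓ=16, even), read p_15/q_15
step 0: (19, 1)  from 19·(1,0) + (0,1)
step 1: (20, 1)  from 1·(19,1) + (1,0)
…
step 3: (178, 9)  from 2·(79,4) + (20,1)
…
step 5: (613, 31)  from 1·(435,22) + (178,9)
step 6: (1048, 53)  from 1·(613,31) + (435,22)
step 7: (2709, 137)  from 2·(1048,53) + (613,31)
step 8: (52519, 2656)  from 19·(2709,137) + (1048,53)
step 9: (107747, 5449)  from 2·(52519,2656) + (2709,137)
…
step 11: (268013, 13554)  from 1·(160266,8105) + (107747,5449)
step 12: (696292, 35213)  from 2·(268013,13554) + (160266,8105)
step 13: (1660597, 83980)  from 2·(696292,35213) + (268013,13554)
step 14: (5678083, 287153)  from 3·(1660597,83980) + (696292,35213)
step 15: (7338680, 371133)  from 1·(5678083,287153) + (1660597,83980)
(x₁, y₁) = (7338680, 371133);  7338680² − 391·371133² = 1 ✓

7338680 371133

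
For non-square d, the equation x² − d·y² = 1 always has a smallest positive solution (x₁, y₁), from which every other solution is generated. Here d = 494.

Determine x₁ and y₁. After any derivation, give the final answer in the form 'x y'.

73035 3286

√494 → a₀=22, period (4,2,2,1,2,1,2,2,4,44); ℓ=10 even so k=9
k=0  a_k=22  p_k/q_k = 22/1
k=1  a_k=4  p_k/q_k = 89/4
…
k=3  a_k=2  p_k/q_k = 489/22
k=4  a_k=1  p_k/q_k = 689/31
…
k=6  a_k=1  p_k/q_k = 2556/115
k=7  a_k=2  p_k/q_k = 6979/314
k=8  a_k=2  p_k/q_k = 16514/743
k=9  a_k=4  p_k/q_k = 73035/3286
(x₁, y₁) = (73035, 3286);  73035² − 494·3286² = 1 ✓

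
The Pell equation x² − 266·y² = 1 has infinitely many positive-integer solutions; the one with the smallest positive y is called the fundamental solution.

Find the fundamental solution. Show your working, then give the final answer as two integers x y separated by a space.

[16; 3,4,3,32] for √266; ℓ=4 ⇒ convergent index 3
i=0: a=16 ⇒ p=16, q=1
…
i=2: a=4 ⇒ p=212, q=13
i=3: a=3 ⇒ p=685, q=42
→ (685, 42).  Check: 685²=469225, 266·42²=469224, difference 1.

685 42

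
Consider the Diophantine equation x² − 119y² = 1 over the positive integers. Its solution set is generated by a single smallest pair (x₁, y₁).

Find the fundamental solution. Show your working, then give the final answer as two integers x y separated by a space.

√119 = [10; 1,9,1,20, …], period ℓ=4 (even) → k=3
a_0=10:  p_0=10·1+0=10,  q_0=10·0+1=1
…
a_2=9:  p_2=9·11+10=109,  q_2=9·1+1=10
a_3=1:  p_3=1·109+11=120,  q_3=1·10+1=11
fundamental: x₁=120, y₁=11  (since 14400 − 119·121 = 1)

120 11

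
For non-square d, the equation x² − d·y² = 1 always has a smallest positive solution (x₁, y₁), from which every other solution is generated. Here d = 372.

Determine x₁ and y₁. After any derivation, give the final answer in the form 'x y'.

12151 630

√372 = [19; 3,2,12,2,3,38, …], period ℓ=6 (even) → k=5
k=0  a_k=19  p_k/q_k = 19/1
…
k=3  a_k=12  p_k/q_k = 1678/87
k=4  a_k=2  p_k/q_k = 3491/181
k=5  a_k=3  p_k/q_k = 12151/630
(x₁, y₁) = (12151, 630);  12151² − 372·630² = 1 ✓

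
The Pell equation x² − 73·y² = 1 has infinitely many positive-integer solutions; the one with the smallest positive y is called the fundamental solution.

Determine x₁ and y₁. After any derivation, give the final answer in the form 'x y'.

d=73: √d = [8; 1,1,5,5,1,1,16] (ℓ=7, odd), read p_13/q_13
step 0: (8, 1)  from 8·(1,0) + (0,1)
step 1: (9, 1)  from 1·(8,1) + (1,0)
…
step 4: (487, 57)  from 5·(94,11) + (17,2)
step 5: (581, 68)  from 1·(487,57) + (94,11)
step 6: (1068, 125)  from 1·(581,68) + (487,57)
step 7: (17669, 2068)  from 16·(1068,125) + (581,68)
step 8: (18737, 2193)  from 1·(17669,2068) + (1068,125)
…
step 10: (200767, 23498)  from 5·(36406,4261) + (18737,2193)
step 11: (1040241, 121751)  from 5·(200767,23498) + (36406,4261)
step 12: (1241008, 145249)  from 1·(1040241,121751) + (200767,23498)
step 13: (2281249, 267000)  from 1·(1241008,145249) + (1040241,121751)
(x₁, y₁) = (2281249, 267000);  2281249² − 73·267000² = 1 ✓

2281249 267000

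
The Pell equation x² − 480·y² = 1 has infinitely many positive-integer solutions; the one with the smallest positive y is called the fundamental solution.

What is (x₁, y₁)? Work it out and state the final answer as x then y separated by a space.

√480 → a₀=21, period (1,9,1,42); ℓ=4 even so k=3
k=0  a_k=21  p_k/q_k = 21/1
…
k=2  a_k=9  p_k/q_k = 219/10
k=3  a_k=1  p_k/q_k = 241/11
(x₁, y₁) = (241, 11);  241² − 480·11² = 1 ✓

241 11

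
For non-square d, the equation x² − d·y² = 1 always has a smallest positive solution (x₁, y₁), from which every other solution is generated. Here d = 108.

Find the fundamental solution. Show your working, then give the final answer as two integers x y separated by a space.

1351 130

√108 = [10; 2,1,1,4,1,1,2,20, …], period ℓ=8 (even) → k=7
i=0: a=10 ⇒ p=10, q=1
i=1: a=2 ⇒ p=21, q=2
…
i=3: a=1 ⇒ p=52, q=5
i=4: a=4 ⇒ p=239, q=23
i=5: a=1 ⇒ p=291, q=28
i=6: a=1 ⇒ p=530, q=51
i=7: a=2 ⇒ p=1351, q=130
fundamental: x₁=1351, y₁=130  (since 1825201 − 108·16900 = 1)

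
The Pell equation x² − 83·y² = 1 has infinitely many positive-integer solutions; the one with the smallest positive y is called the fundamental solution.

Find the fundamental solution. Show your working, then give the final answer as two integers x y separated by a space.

[9; 9,18] for √83; ℓ=2 ⇒ convergent index 1
a_0=9:  p_0=9·1+0=9,  q_0=9·0+1=1
a_1=9:  p_1=9·9+1=82,  q_1=9·1+0=9
fundamental: x₁=82, y₁=9  (since 6724 − 83·81 = 1)

82 9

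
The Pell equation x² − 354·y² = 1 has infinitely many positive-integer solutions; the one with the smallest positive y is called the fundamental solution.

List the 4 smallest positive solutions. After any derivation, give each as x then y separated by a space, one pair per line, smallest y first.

258065 13716
133195088449 7079239080
68745981000924305 3653807666346684
35481863173873866451201 1885839750824434773840

√354 → a₀=18, period (1,4,2,2,18,2,2,4,1,36); ℓ=10 even so k=9
k=0  a_k=18  p_k/q_k = 18/1
k=1  a_k=1  p_k/q_k = 19/1
k=2  a_k=4  p_k/q_k = 94/5
k=3  a_k=2  p_k/q_k = 207/11
k=4  a_k=2  p_k/q_k = 508/27
k=5  a_k=18  p_k/q_k = 9351/497
…
k=8  a_k=4  p_k/q_k = 210294/11177
k=9  a_k=1  p_k/q_k = 258065/13716
fundamental: x₁=258065, y₁=13716  (since 66597544225 − 354·188128656 = 1)
n=2: (258065,13716)∘(258065,13716) = (258065·258065+354·13716·13716, 258065·13716+13716·258065) = (133195088449,7079239080)
n=3: (133195088449,7079239080)∘(258065,13716) = (258065·133195088449+354·13716·7079239080, 258065·7079239080+13716·133195088449) = (68745981000924305,3653807666346684)
n=4: (68745981000924305,3653807666346684)∘(258065,13716) = (258065·68745981000924305+354·13716·3653807666346684, 258065·3653807666346684+13716·68745981000924305) = (35481863173873866451201,1885839750824434773840)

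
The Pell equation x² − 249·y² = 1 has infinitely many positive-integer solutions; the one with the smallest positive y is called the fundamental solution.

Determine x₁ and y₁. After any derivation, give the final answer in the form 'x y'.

√249 → a₀=15, period (1,3,1,1,5,…,3,1,30); ℓ=16 even so k=15
a_0=15:  p_0=15·1+0=15,  q_0=15·0+1=1
a_1=1:  p_1=1·15+1=16,  q_1=1·1+0=1
a_2=3:  p_2=3·16+15=63,  q_2=3·1+1=4
a_3=1:  p_3=1·63+16=79,  q_3=1·4+1=5
a_4=1:  p_4=1·79+63=142,  q_4=1·5+4=9
a_5=5:  p_5=5·142+79=789,  q_5=5·9+5=50
a_6=1:  p_6=1·789+142=931,  q_6=1·50+9=59
a_7=3:  p_7=3·931+789=3582,  q_7=3·59+50=227
a_8=10:  p_8=10·3582+931=36751,  q_8=10·227+59=2329
a_9=3:  p_9=3·36751+3582=113835,  q_9=3·2329+227=7214
a_10=1:  p_10=1·113835+36751=150586,  q_10=1·7214+2329=9543
a_11=5:  p_11=5·150586+113835=866765,  q_11=5·9543+7214=54929
a_12=1:  p_12=1·866765+150586=1017351,  q_12=1·54929+9543=64472
a_13=1:  p_13=1·1017351+866765=1884116,  q_13=1·64472+54929=119401
a_14=3:  p_14=3·1884116+1017351=6669699,  q_14=3·119401+64472=422675
a_15=1:  p_15=1·6669699+1884116=8553815,  q_15=1·422675+119401=542076
fundamental: x₁=8553815, y₁=542076  (since 73167751054225 − 249·293846389776 = 1)

8553815 542076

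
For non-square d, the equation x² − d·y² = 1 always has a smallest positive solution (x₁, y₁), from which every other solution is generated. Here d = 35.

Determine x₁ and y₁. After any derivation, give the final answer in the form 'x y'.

6 1

d=35: √d = [5; 1,10] (ℓ=2, even), read p_1/q_1
step 0: (5, 1)  from 5·(1,0) + (0,1)
step 1: (6, 1)  from 1·(5,1) + (1,0)
fundamental: x₁=6, y₁=1  (since 36 − 35·1 = 1)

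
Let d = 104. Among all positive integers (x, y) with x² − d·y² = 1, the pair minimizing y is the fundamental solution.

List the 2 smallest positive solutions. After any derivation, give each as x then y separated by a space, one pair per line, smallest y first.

[10; 5,20] for √104; ℓ=2 ⇒ convergent index 1
a_0=10:  p_0=10·1+0=10,  q_0=10·0+1=1
a_1=5:  p_1=5·10+1=51,  q_1=5·1+0=5
fundamental: x₁=51, y₁=5  (since 2601 − 104·25 = 1)
(51+5√104)^2 = 5201 + 510√104

51 5
5201 510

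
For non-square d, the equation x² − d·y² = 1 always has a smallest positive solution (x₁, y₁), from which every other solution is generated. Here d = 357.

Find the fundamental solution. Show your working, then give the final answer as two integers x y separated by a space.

3401 180

d=357: √d = [18; 1,8,2,8,1,36] (ℓ=6, even), read p_5/q_5
a_0=18:  p_0=18·1+0=18,  q_0=18·0+1=1
a_1=1:  p_1=1·18+1=19,  q_1=1·1+0=1
a_2=8:  p_2=8·19+18=170,  q_2=8·1+1=9
…
a_4=8:  p_4=8·359+170=3042,  q_4=8·19+9=161
a_5=1:  p_5=1·3042+359=3401,  q_5=1·161+19=180
fundamental: x₁=3401, y₁=180  (since 11566801 − 357·32400 = 1)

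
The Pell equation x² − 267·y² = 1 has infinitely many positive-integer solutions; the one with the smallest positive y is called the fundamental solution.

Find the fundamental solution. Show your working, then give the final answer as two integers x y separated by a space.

√267 = [16; 2,1,15,1,2,32, …], period ℓ=6 (even) → k=5
i=0: a=16 ⇒ p=16, q=1
i=1: a=2 ⇒ p=33, q=2
…
i=4: a=1 ⇒ p=817, q=50
i=5: a=2 ⇒ p=2402, q=147
fundamental: x₁=2402, y₁=147  (since 5769604 − 267·21609 = 1)

2402 147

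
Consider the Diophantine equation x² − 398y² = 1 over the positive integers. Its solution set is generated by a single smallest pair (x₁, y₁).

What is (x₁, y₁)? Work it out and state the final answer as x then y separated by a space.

√398 = [19; 1,18,1,38, …], period ℓ=4 (even) → k=3
i=0: a=19 ⇒ p=19, q=1
i=1: a=1 ⇒ p=20, q=1
i=2: a=18 ⇒ p=379, q=19
i=3: a=1 ⇒ p=399, q=20
fundamental: x₁=399, y₁=20  (since 159201 − 398·400 = 1)

399 20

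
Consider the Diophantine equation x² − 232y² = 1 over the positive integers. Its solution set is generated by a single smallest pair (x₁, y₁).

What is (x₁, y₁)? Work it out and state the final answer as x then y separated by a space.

√232 = [15; 4,3,7,3,4,30, …], period ℓ=6 (even) → k=5
i=0: a=15 ⇒ p=15, q=1
i=1: a=4 ⇒ p=61, q=4
i=2: a=3 ⇒ p=198, q=13
…
i=4: a=3 ⇒ p=4539, q=298
i=5: a=4 ⇒ p=19603, q=1287
(x₁, y₁) = (19603, 1287);  19603² − 232·1287² = 1 ✓

19603 1287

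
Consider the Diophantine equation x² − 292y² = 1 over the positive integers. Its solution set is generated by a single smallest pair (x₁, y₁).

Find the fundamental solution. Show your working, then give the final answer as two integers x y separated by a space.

d=292: √d = [17; 11,2,1,3,8,3,1,2,11,34] (ℓ=10, even), read p_9/q_9
k=0  a_k=17  p_k/q_k = 17/1
…
k=3  a_k=1  p_k/q_k = 581/34
…
k=7  a_k=1  p_k/q_k = 72812/4261
k=8  a_k=2  p_k/q_k = 200767/11749
k=9  a_k=11  p_k/q_k = 2281249/133500
fundamental: x₁=2281249, y₁=133500  (since 5204097000001 − 292·17822250000 = 1)

2281249 133500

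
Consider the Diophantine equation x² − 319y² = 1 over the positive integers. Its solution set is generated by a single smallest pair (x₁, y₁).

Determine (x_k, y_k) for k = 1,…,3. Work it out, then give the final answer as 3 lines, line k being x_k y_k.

12901780 722361
332911854336799 18639485405160
8590311008090840302660 480965080021169647239

√319 → a₀=17, period (1,6,5,1,4,…,6,1,34); ℓ=14 even so k=13
a_0=17:  p_0=17·1+0=17,  q_0=17·0+1=1
a_1=1:  p_1=1·17+1=18,  q_1=1·1+0=1
a_2=6:  p_2=6·18+17=125,  q_2=6·1+1=7
a_3=5:  p_3=5·125+18=643,  q_3=5·7+1=36
a_4=1:  p_4=1·643+125=768,  q_4=1·36+7=43
a_5=4:  p_5=4·768+643=3715,  q_5=4·43+36=208
…
a_7=1:  p_7=1·11913+3715=15628,  q_7=1·667+208=875
a_8=3:  p_8=3·15628+11913=58797,  q_8=3·875+667=3292
a_9=4:  p_9=4·58797+15628=250816,  q_9=4·3292+875=14043
a_10=1:  p_10=1·250816+58797=309613,  q_10=1·14043+3292=17335
…
a_12=6:  p_12=6·1798881+309613=11102899,  q_12=6·100718+17335=621643
a_13=1:  p_13=1·11102899+1798881=12901780,  q_13=1·621643+100718=722361
fundamental: x₁=12901780, y₁=722361  (since 166455927168400 − 319·521805414321 = 1)
k=2:  x_2 = 12901780·12901780+319·722361·722361 = 332911854336799,  y_2 = 12901780·722361+722361·12901780 = 18639485405160
k=3:  x_3 = 12901780·332911854336799+319·722361·18639485405160 = 8590311008090840302660,  y_3 = 12901780·18639485405160+722361·332911854336799 = 480965080021169647239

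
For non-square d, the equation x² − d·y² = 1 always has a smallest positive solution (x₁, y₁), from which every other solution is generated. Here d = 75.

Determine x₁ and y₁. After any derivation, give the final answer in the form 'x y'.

d=75: √d = [8; 1,1,1,16] (ℓ=4, even), read p_3/q_3
step 0: (8, 1)  from 8·(1,0) + (0,1)
step 1: (9, 1)  from 1·(8,1) + (1,0)
step 2: (17, 2)  from 1·(9,1) + (8,1)
step 3: (26, 3)  from 1·(17,2) + (9,1)
→ (26, 3).  Check: 26²=676, 75·3²=675, difference 1.

26 3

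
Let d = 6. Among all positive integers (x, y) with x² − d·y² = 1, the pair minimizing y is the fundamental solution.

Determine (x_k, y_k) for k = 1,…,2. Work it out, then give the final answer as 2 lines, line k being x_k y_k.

√6 → a₀=2, period (2,4); ℓ=2 even so k=1
i=0: a=2 ⇒ p=2, q=1
i=1: a=2 ⇒ p=5, q=2
fundamental: x₁=5, y₁=2  (since 25 − 6·4 = 1)
(x_2, y_2) = (5·5 + 6·2·2, 5·2 + 2·5) = (49, 20)

5 2
49 20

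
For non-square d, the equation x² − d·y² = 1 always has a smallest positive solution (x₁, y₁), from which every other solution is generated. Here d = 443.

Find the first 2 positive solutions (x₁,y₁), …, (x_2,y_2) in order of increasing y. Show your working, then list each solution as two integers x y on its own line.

√443 = [21; 21,42, …], period ℓ=2 (even) → k=1
a_0=21:  p_0=21·1+0=21,  q_0=21·0+1=1
a_1=21:  p_1=21·21+1=442,  q_1=21·1+0=21
→ (442, 21).  Check: 442²=195364, 443·21²=195363, difference 1.
k=2:  x_2 = 442·442+443·21·21 = 390727,  y_2 = 442·21+21·442 = 18564

442 21
390727 18564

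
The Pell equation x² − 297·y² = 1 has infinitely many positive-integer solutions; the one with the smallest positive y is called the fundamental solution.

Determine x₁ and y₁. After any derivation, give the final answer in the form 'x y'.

√297 = [17; 4,3,1,1,2,1,1,3,4,34, …], period ℓ=10 (even) → k=9
a_0=17:  p_0=17·1+0=17,  q_0=17·0+1=1
a_1=4:  p_1=4·17+1=69,  q_1=4·1+0=4
a_2=3:  p_2=3·69+17=224,  q_2=3·4+1=13
a_3=1:  p_3=1·224+69=293,  q_3=1·13+4=17
a_4=1:  p_4=1·293+224=517,  q_4=1·17+13=30
…
a_8=3:  p_8=3·3171+1844=11357,  q_8=3·184+107=659
a_9=4:  p_9=4·11357+3171=48599,  q_9=4·659+184=2820
→ (48599, 2820).  Check: 48599²=2361862801, 297·2820²=2361862800, difference 1.

48599 2820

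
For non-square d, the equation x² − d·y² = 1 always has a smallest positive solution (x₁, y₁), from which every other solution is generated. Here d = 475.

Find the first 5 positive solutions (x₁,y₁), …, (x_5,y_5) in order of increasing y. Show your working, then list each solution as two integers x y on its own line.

57799 2652
6681448801 306565896
772362118440199 35438404443156
89283516160768675201 4096608676513381392
10320995900380175197444999 473559769752155457709260

d=475: √d = [21; 1,3,1,6,2,6,1,3,1,42] (ℓ=10, even), read p_9/q_9
i=0: a=21 ⇒ p=21, q=1
…
i=2: a=3 ⇒ p=87, q=4
i=3: a=1 ⇒ p=109, q=5
…
i=5: a=2 ⇒ p=1591, q=73
…
i=8: a=3 ⇒ p=45921, q=2107
i=9: a=1 ⇒ p=57799, q=2652
(x₁, y₁) = (57799, 2652);  57799² − 475·2652² = 1 ✓
(x_2, y_2) = (57799·57799 + 475·2652·2652, 57799·2652 + 2652·57799) = (6681448801, 306565896)
(x_3, y_3) = (57799·6681448801 + 475·2652·306565896, 57799·306565896 + 2652·6681448801) = (772362118440199, 35438404443156)
(x_4, y_4) = (57799·772362118440199 + 475·2652·35438404443156, 57799·35438404443156 + 2652·772362118440199) = (89283516160768675201, 4096608676513381392)
(x_5, y_5) = (57799·89283516160768675201 + 475·2652·4096608676513381392, 57799·4096608676513381392 + 2652·89283516160768675201) = (10320995900380175197444999, 473559769752155457709260)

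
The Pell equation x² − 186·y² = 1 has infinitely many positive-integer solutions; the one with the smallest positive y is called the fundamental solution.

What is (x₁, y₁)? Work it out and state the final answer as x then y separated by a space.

[13; 1,1,1,3,4,3,1,1,1,26] for √186; ℓ=10 ⇒ convergent index 9
k=0  a_k=13  p_k/q_k = 13/1
k=1  a_k=1  p_k/q_k = 14/1
k=2  a_k=1  p_k/q_k = 27/2
…
k=4  a_k=3  p_k/q_k = 150/11
k=5  a_k=4  p_k/q_k = 641/47
…
k=7  a_k=1  p_k/q_k = 2714/199
k=8  a_k=1  p_k/q_k = 4787/351
k=9  a_k=1  p_k/q_k = 7501/550
→ (7501, 550).  Check: 7501²=56265001, 186·550²=56265000, difference 1.

7501 550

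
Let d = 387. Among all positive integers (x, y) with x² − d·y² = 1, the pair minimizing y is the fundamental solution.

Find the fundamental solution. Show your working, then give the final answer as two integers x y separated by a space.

3482 177

d=387: √d = [19; 1,2,19,2,1,38] (ℓ=6, even), read p_5/q_5
step 0: (19, 1)  from 19·(1,0) + (0,1)
step 1: (20, 1)  from 1·(19,1) + (1,0)
step 2: (59, 3)  from 2·(20,1) + (19,1)
step 3: (1141, 58)  from 19·(59,3) + (20,1)
step 4: (2341, 119)  from 2·(1141,58) + (59,3)
step 5: (3482, 177)  from 1·(2341,119) + (1141,58)
→ (3482, 177).  Check: 3482²=12124324, 387·177²=12124323, difference 1.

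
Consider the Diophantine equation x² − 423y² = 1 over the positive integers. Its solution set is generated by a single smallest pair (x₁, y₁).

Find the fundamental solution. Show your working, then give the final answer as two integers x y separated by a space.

√423 → a₀=20, period (1,1,3,4,3,1,1,40); ℓ=8 even so k=7
k=0  a_k=20  p_k/q_k = 20/1
…
k=2  a_k=1  p_k/q_k = 41/2
k=3  a_k=3  p_k/q_k = 144/7
k=4  a_k=4  p_k/q_k = 617/30
k=5  a_k=3  p_k/q_k = 1995/97
k=6  a_k=1  p_k/q_k = 2612/127
k=7  a_k=1  p_k/q_k = 4607/224
→ (4607, 224).  Check: 4607²=21224449, 423·224²=21224448, difference 1.

4607 224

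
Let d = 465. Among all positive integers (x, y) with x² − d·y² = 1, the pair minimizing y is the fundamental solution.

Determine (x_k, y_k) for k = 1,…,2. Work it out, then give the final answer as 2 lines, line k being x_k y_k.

√465 → a₀=21, period (1,1,3,2,2,2,3,1,1,42); ℓ=10 even so k=9
step 0: (21, 1)  from 21·(1,0) + (0,1)
…
step 2: (43, 2)  from 1·(22,1) + (21,1)
…
step 4: (345, 16)  from 2·(151,7) + (43,2)
…
step 7: (6922, 321)  from 3·(2027,94) + (841,39)
step 8: (8949, 415)  from 1·(6922,321) + (2027,94)
step 9: (15871, 736)  from 1·(8949,415) + (6922,321)
(x₁, y₁) = (15871, 736);  15871² − 465·736² = 1 ✓
k=2:  x_2 = 15871·15871+465·736·736 = 503777281,  y_2 = 15871·736+736·15871 = 23362112

15871 736
503777281 23362112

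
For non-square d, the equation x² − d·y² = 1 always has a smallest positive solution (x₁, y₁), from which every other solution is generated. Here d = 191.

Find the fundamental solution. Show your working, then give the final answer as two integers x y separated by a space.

8994000 650783

[13; 1,4,1,1,3,…,4,1,26] for √191; ℓ=16 ⇒ convergent index 15
i=0: a=13 ⇒ p=13, q=1
…
i=5: a=3 ⇒ p=539, q=39
i=6: a=2 ⇒ p=1230, q=89
…
i=11: a=3 ⇒ p=704682, q=50989
i=12: a=1 ⇒ p=911765, q=65973
i=13: a=1 ⇒ p=1616447, q=116962
i=14: a=4 ⇒ p=7377553, q=533821
i=15: a=1 ⇒ p=8994000, q=650783
→ (8994000, 650783).  Check: 8994000²=80892036000000, 191·650783²=80892035999999, difference 1.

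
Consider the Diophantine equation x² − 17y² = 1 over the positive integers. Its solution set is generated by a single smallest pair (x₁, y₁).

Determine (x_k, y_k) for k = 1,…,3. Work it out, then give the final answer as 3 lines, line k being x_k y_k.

33 8
2177 528
143649 34840

√17 → a₀=4, period (8); ℓ=1 odd so k=1
k=0  a_k=4  p_k/q_k = 4/1
k=1  a_k=8  p_k/q_k = 33/8
(x₁, y₁) = (33, 8);  33² − 17·8² = 1 ✓
k=2:  x_2 = 33·33+17·8·8 = 2177,  y_2 = 33·8+8·33 = 528
k=3:  x_3 = 33·2177+17·8·528 = 143649,  y_3 = 33·528+8·2177 = 34840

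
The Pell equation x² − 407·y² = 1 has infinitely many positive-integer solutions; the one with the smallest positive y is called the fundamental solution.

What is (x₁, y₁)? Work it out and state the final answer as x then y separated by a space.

2663 132

√407 → a₀=20, period (5,1,2,1,5,40); ℓ=6 even so k=5
k=0  a_k=20  p_k/q_k = 20/1
k=1  a_k=5  p_k/q_k = 101/5
k=2  a_k=1  p_k/q_k = 121/6
k=3  a_k=2  p_k/q_k = 343/17
k=4  a_k=1  p_k/q_k = 464/23
k=5  a_k=5  p_k/q_k = 2663/132
→ (2663, 132).  Check: 2663²=7091569, 407·132²=7091568, difference 1.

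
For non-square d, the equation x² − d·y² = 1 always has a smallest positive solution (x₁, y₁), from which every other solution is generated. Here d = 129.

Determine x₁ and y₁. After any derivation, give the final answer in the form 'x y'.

√129 = [11; 2,1,3,1,6,1,3,1,2,22, …], period ℓ=10 (even) → k=9
i=0: a=11 ⇒ p=11, q=1
…
i=2: a=1 ⇒ p=34, q=3
i=3: a=3 ⇒ p=125, q=11
…
i=6: a=1 ⇒ p=1238, q=109
i=7: a=3 ⇒ p=4793, q=422
i=8: a=1 ⇒ p=6031, q=531
i=9: a=2 ⇒ p=16855, q=1484
(x₁, y₁) = (16855, 1484);  16855² − 129·1484² = 1 ✓

16855 1484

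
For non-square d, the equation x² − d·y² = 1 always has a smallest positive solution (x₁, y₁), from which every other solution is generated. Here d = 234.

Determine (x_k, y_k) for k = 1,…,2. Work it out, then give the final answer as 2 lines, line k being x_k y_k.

[15; 3,2,1,2,1,2,3,30] for √234; ℓ=8 ⇒ convergent index 7
i=0: a=15 ⇒ p=15, q=1
…
i=2: a=2 ⇒ p=107, q=7
i=3: a=1 ⇒ p=153, q=10
i=4: a=2 ⇒ p=413, q=27
…
i=6: a=2 ⇒ p=1545, q=101
i=7: a=3 ⇒ p=5201, q=340
(x₁, y₁) = (5201, 340);  5201² − 234·340² = 1 ✓
(5201+340√234)^2 = 54100801 + 3536680√234

5201 340
54100801 3536680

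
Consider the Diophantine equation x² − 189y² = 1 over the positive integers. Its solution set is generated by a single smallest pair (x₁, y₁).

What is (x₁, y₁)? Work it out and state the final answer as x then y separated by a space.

55 4

√189 → a₀=13, period (1,2,1,26); ℓ=4 even so k=3
a_0=13:  p_0=13·1+0=13,  q_0=13·0+1=1
…
a_2=2:  p_2=2·14+13=41,  q_2=2·1+1=3
a_3=1:  p_3=1·41+14=55,  q_3=1·3+1=4
(x₁, y₁) = (55, 4);  55² − 189·4² = 1 ✓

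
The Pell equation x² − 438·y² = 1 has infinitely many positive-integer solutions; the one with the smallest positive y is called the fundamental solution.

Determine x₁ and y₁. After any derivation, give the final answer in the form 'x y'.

d=438: √d = [20; 1,12,1,40] (ℓ=4, even), read p_3/q_3
step 0: (20, 1)  from 20·(1,0) + (0,1)
step 1: (21, 1)  from 1·(20,1) + (1,0)
step 2: (272, 13)  from 12·(21,1) + (20,1)
step 3: (293, 14)  from 1·(272,13) + (21,1)
(x₁, y₁) = (293, 14);  293² − 438·14² = 1 ✓

293 14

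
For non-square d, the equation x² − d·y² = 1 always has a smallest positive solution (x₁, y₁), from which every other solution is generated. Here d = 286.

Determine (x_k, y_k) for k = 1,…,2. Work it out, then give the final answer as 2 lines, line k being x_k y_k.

561835 33222
631317134449 37330564740

√286 → a₀=16, period (1,10,3,3,2,3,3,10,1,32); ℓ=10 even so k=9
i=0: a=16 ⇒ p=16, q=1
i=1: a=1 ⇒ p=17, q=1
…
i=7: a=3 ⇒ p=49703, q=2939
i=8: a=10 ⇒ p=512132, q=30283
i=9: a=1 ⇒ p=561835, q=33222
→ (561835, 33222).  Check: 561835²=315658567225, 286·33222²=315658567224, difference 1.
(x_2, y_2) = (561835·561835 + 286·33222·33222, 561835·33222 + 33222·561835) = (631317134449, 37330564740)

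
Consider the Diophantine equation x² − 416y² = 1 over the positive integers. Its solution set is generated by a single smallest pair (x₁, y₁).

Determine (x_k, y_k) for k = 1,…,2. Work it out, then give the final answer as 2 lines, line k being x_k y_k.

√416 → a₀=20, period (2,1,1,9,1,1,2,40); ℓ=8 even so k=7
step 0: (20, 1)  from 20·(1,0) + (0,1)
…
step 2: (61, 3)  from 1·(41,2) + (20,1)
…
step 6: (2060, 101)  from 1·(1081,53) + (979,48)
step 7: (5201, 255)  from 2·(2060,101) + (1081,53)
(x₁, y₁) = (5201, 255);  5201² − 416·255² = 1 ✓
(x_2, y_2) = (5201·5201 + 416·255·255, 5201·255 + 255·5201) = (54100801, 2652510)

5201 255
54100801 2652510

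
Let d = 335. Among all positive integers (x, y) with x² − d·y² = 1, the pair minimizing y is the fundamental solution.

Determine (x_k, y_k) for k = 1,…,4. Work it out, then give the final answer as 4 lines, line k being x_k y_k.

604 33
729631 39864
881393644 48155679
1064722792321 58172020368

√335 → a₀=18, period (3,3,3,36); ℓ=4 even so k=3
k=0  a_k=18  p_k/q_k = 18/1
…
k=2  a_k=3  p_k/q_k = 183/10
k=3  a_k=3  p_k/q_k = 604/33
→ (604, 33).  Check: 604²=364816, 335·33²=364815, difference 1.
(604+33√335)^2 = 729631 + 39864√335
(604+33√335)^3 = 881393644 + 48155679√335
(604+33√335)^4 = 1064722792321 + 58172020368√335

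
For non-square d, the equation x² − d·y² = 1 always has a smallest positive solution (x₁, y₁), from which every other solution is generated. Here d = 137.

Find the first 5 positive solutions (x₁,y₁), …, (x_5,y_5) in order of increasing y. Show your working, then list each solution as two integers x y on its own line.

6083073 519712
74007554246657 6322892069952
900386710067742990849 76925228065277725280
10954236171143757109591351297 935883555725460013412300928
133270836576615035597116312473600513 11386095977955005515107946008258208

√137 → a₀=11, period (1,2,2,1,1,2,2,1,22); ℓ=9 odd so k=17
k=0  a_k=11  p_k/q_k = 11/1
…
k=3  a_k=2  p_k/q_k = 82/7
…
k=5  a_k=1  p_k/q_k = 199/17
…
k=8  a_k=1  p_k/q_k = 1744/149
k=9  a_k=22  p_k/q_k = 39597/3383
…
k=12  a_k=2  p_k/q_k = 285899/24426
…
k=16  a_k=2  p_k/q_k = 4286741/366241
k=17  a_k=1  p_k/q_k = 6083073/519712
→ (6083073, 519712).  Check: 6083073²=37003777123329, 137·519712²=37003777123328, difference 1.
n=2: (6083073,519712)∘(6083073,519712) = (6083073·6083073+137·519712·519712, 6083073·519712+519712·6083073) = (74007554246657,6322892069952)
n=3: (74007554246657,6322892069952)∘(6083073,519712) = (6083073·74007554246657+137·519712·6322892069952, 6083073·6322892069952+519712·74007554246657) = (900386710067742990849,76925228065277725280)
n=4: (900386710067742990849,76925228065277725280)∘(6083073,519712) = (6083073·900386710067742990849+137·519712·76925228065277725280, 6083073·76925228065277725280+519712·900386710067742990849) = (10954236171143757109591351297,935883555725460013412300928)
n=5: (10954236171143757109591351297,935883555725460013412300928)∘(6083073,519712) = (6083073·10954236171143757109591351297+137·519712·935883555725460013412300928, 6083073·935883555725460013412300928+519712·10954236171143757109591351297) = (133270836576615035597116312473600513,11386095977955005515107946008258208)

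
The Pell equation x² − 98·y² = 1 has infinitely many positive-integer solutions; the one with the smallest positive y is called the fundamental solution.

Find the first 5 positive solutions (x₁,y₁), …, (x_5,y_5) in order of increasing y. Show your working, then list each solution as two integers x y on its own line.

d=98: √d = [9; 1,8,1,18] (ℓ=4, even), read p_3/q_3
i=0: a=9 ⇒ p=9, q=1
i=1: a=1 ⇒ p=10, q=1
i=2: a=8 ⇒ p=89, q=9
i=3: a=1 ⇒ p=99, q=10
→ (99, 10).  Check: 99²=9801, 98·10²=9800, difference 1.
(99+10√98)^2 = 19601 + 1980√98
(99+10√98)^3 = 3880899 + 392030√98
(99+10√98)^4 = 768398401 + 77619960√98
(99+10√98)^5 = 152139002499 + 15368360050√98

99 10
19601 1980
3880899 392030
768398401 77619960
152139002499 15368360050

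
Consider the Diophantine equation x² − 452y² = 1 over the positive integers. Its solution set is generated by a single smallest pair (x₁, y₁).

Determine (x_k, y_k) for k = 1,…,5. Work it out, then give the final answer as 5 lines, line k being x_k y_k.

1204353 56648
2900932297217 136448377488
6987493029899166849 328664025545553880
16830816386073401651890177 791655010315592455701792
40540488414026331506287881514113 1906864173276900777578095047272

√452 → a₀=21, period (3,1,5,3,10,3,5,1,3,42); ℓ=10 even so k=9
step 0: (21, 1)  from 21·(1,0) + (0,1)
…
step 4: (1552, 73)  from 3·(489,23) + (85,4)
…
step 7: (263904, 12413)  from 5·(49579,2332) + (16009,753)
step 8: (313483, 14745)  from 1·(263904,12413) + (49579,2332)
step 9: (1204353, 56648)  from 3·(313483,14745) + (263904,12413)
→ (1204353, 56648).  Check: 1204353²=1450466148609, 452·56648²=1450466148608, difference 1.
n=2: (1204353,56648)∘(1204353,56648) = (1204353·1204353+452·56648·56648, 1204353·56648+56648·1204353) = (2900932297217,136448377488)
n=3: (2900932297217,136448377488)∘(1204353,56648) = (1204353·2900932297217+452·56648·136448377488, 1204353·136448377488+56648·2900932297217) = (6987493029899166849,328664025545553880)
n=4: (6987493029899166849,328664025545553880)∘(1204353,56648) = (1204353·6987493029899166849+452·56648·328664025545553880, 1204353·328664025545553880+56648·6987493029899166849) = (16830816386073401651890177,791655010315592455701792)
n=5: (16830816386073401651890177,791655010315592455701792)∘(1204353,56648) = (1204353·16830816386073401651890177+452·56648·791655010315592455701792, 1204353·791655010315592455701792+56648·16830816386073401651890177) = (40540488414026331506287881514113,1906864173276900777578095047272)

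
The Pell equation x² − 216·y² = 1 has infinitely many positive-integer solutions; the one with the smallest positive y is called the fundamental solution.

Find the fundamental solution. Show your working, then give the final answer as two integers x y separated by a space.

√216 = [14; 1,2,3,2,1,28, …], period ℓ=6 (even) → k=5
a_0=14:  p_0=14·1+0=14,  q_0=14·0+1=1
a_1=1:  p_1=1·14+1=15,  q_1=1·1+0=1
a_2=2:  p_2=2·15+14=44,  q_2=2·1+1=3
a_3=3:  p_3=3·44+15=147,  q_3=3·3+1=10
a_4=2:  p_4=2·147+44=338,  q_4=2·10+3=23
a_5=1:  p_5=1·338+147=485,  q_5=1·23+10=33
fundamental: x₁=485, y₁=33  (since 235225 − 216·1089 = 1)

485 33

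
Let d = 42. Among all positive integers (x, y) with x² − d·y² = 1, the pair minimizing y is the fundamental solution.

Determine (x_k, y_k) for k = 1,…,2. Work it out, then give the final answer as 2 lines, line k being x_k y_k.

13 2
337 52

√42 = [6; 2,12, …], period ℓ=2 (even) → k=1
step 0: (6, 1)  from 6·(1,0) + (0,1)
step 1: (13, 2)  from 2·(6,1) + (1,0)
(x₁, y₁) = (13, 2);  13² − 42·2² = 1 ✓
n=2: (13,2)∘(13,2) = (13·13+42·2·2, 13·2+2·13) = (337,52)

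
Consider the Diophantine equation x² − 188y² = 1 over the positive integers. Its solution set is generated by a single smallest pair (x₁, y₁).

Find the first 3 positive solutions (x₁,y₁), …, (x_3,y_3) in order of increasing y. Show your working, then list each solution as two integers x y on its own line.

4607 336
42448897 3095904
391124132351 28525659120

[13; 1,2,2,6,2,2,1,26] for √188; ℓ=8 ⇒ convergent index 7
step 0: (13, 1)  from 13·(1,0) + (0,1)
step 1: (14, 1)  from 1·(13,1) + (1,0)
step 2: (41, 3)  from 2·(14,1) + (13,1)
step 3: (96, 7)  from 2·(41,3) + (14,1)
step 4: (617, 45)  from 6·(96,7) + (41,3)
step 5: (1330, 97)  from 2·(617,45) + (96,7)
step 6: (3277, 239)  from 2·(1330,97) + (617,45)
step 7: (4607, 336)  from 1·(3277,239) + (1330,97)
(x₁, y₁) = (4607, 336);  4607² − 188·336² = 1 ✓
(x_2, y_2) = (4607·4607 + 188·336·336, 4607·336 + 336·4607) = (42448897, 3095904)
(x_3, y_3) = (4607·42448897 + 188·336·3095904, 4607·3095904 + 336·42448897) = (391124132351, 28525659120)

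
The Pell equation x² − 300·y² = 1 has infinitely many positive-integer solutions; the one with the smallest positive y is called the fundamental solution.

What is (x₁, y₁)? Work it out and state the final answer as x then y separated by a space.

√300 → a₀=17, period (3,8,3,34); ℓ=4 even so k=3
step 0: (17, 1)  from 17·(1,0) + (0,1)
step 1: (52, 3)  from 3·(17,1) + (1,0)
step 2: (433, 25)  from 8·(52,3) + (17,1)
step 3: (1351, 78)  from 3·(433,25) + (52,3)
(x₁, y₁) = (1351, 78);  1351² − 300·78² = 1 ✓

1351 78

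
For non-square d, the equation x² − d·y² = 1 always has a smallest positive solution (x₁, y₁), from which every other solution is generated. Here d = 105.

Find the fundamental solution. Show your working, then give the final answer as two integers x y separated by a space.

41 4

[10; 4,20] for √105; ℓ=2 ⇒ convergent index 1
i=0: a=10 ⇒ p=10, q=1
i=1: a=4 ⇒ p=41, q=4
→ (41, 4).  Check: 41²=1681, 105·4²=1680, difference 1.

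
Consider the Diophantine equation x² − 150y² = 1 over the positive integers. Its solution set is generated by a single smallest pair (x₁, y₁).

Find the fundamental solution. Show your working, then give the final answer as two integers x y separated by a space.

49 4

√150 = [12; 4,24, …], period ℓ=2 (even) → k=1
step 0: (12, 1)  from 12·(1,0) + (0,1)
step 1: (49, 4)  from 4·(12,1) + (1,0)
fundamental: x₁=49, y₁=4  (since 2401 − 150·16 = 1)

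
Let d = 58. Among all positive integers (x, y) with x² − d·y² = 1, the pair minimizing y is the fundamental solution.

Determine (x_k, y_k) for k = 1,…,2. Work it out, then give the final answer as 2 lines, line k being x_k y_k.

√58 = [7; 1,1,1,1,1,1,14, …], period ℓ=7 (odd) → k=13
k=0  a_k=7  p_k/q_k = 7/1
…
k=5  a_k=1  p_k/q_k = 61/8
…
k=7  a_k=14  p_k/q_k = 1447/190
…
k=9  a_k=1  p_k/q_k = 2993/393
k=10  a_k=1  p_k/q_k = 4539/596
k=11  a_k=1  p_k/q_k = 7532/989
k=12  a_k=1  p_k/q_k = 12071/1585
k=13  a_k=1  p_k/q_k = 19603/2574
fundamental: x₁=19603, y₁=2574  (since 384277609 − 58·6625476 = 1)
(19603+2574√58)^2 = 768555217 + 100916244√58

19603 2574
768555217 100916244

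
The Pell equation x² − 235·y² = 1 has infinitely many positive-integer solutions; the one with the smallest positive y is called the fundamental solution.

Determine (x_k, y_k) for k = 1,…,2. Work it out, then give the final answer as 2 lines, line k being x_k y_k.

√235 → a₀=15, period (3,30); ℓ=2 even so k=1
i=0: a=15 ⇒ p=15, q=1
i=1: a=3 ⇒ p=46, q=3
(x₁, y₁) = (46, 3);  46² − 235·3² = 1 ✓
(x_2, y_2) = (46·46 + 235·3·3, 46·3 + 3·46) = (4231, 276)

46 3
4231 276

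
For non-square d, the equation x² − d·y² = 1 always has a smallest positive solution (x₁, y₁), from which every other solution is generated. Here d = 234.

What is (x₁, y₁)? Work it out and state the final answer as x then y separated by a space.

√234 = [15; 3,2,1,2,1,2,3,30, …], period ℓ=8 (even) → k=7
k=0  a_k=15  p_k/q_k = 15/1
k=1  a_k=3  p_k/q_k = 46/3
k=2  a_k=2  p_k/q_k = 107/7
k=3  a_k=1  p_k/q_k = 153/10
k=4  a_k=2  p_k/q_k = 413/27
k=5  a_k=1  p_k/q_k = 566/37
k=6  a_k=2  p_k/q_k = 1545/101
k=7  a_k=3  p_k/q_k = 5201/340
fundamental: x₁=5201, y₁=340  (since 27050401 − 234·115600 = 1)

5201 340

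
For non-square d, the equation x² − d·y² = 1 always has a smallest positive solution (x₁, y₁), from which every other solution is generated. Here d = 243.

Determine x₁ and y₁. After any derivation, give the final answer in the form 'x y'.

√243 = [15; 1,1,2,3,15,3,2,1,1,30, …], period ℓ=10 (even) → k=9
k=0  a_k=15  p_k/q_k = 15/1
k=1  a_k=1  p_k/q_k = 16/1
k=2  a_k=1  p_k/q_k = 31/2
k=3  a_k=2  p_k/q_k = 78/5
k=4  a_k=3  p_k/q_k = 265/17
k=5  a_k=15  p_k/q_k = 4053/260
k=6  a_k=3  p_k/q_k = 12424/797
k=7  a_k=2  p_k/q_k = 28901/1854
k=8  a_k=1  p_k/q_k = 41325/2651
k=9  a_k=1  p_k/q_k = 70226/4505
→ (70226, 4505).  Check: 70226²=4931691076, 243·4505²=4931691075, difference 1.

70226 4505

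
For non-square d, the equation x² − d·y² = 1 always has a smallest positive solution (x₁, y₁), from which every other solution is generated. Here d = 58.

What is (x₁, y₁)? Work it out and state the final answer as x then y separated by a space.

√58 → a₀=7, period (1,1,1,1,1,1,14); ℓ=7 odd so k=13
step 0: (7, 1)  from 7·(1,0) + (0,1)
…
step 2: (15, 2)  from 1·(8,1) + (7,1)
step 3: (23, 3)  from 1·(15,2) + (8,1)
step 4: (38, 5)  from 1·(23,3) + (15,2)
step 5: (61, 8)  from 1·(38,5) + (23,3)
…
step 7: (1447, 190)  from 14·(99,13) + (61,8)
step 8: (1546, 203)  from 1·(1447,190) + (99,13)
step 9: (2993, 393)  from 1·(1546,203) + (1447,190)
…
step 12: (12071, 1585)  from 1·(7532,989) + (4539,596)
step 13: (19603, 2574)  from 1·(12071,1585) + (7532,989)
fundamental: x₁=19603, y₁=2574  (since 384277609 − 58·6625476 = 1)

19603 2574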